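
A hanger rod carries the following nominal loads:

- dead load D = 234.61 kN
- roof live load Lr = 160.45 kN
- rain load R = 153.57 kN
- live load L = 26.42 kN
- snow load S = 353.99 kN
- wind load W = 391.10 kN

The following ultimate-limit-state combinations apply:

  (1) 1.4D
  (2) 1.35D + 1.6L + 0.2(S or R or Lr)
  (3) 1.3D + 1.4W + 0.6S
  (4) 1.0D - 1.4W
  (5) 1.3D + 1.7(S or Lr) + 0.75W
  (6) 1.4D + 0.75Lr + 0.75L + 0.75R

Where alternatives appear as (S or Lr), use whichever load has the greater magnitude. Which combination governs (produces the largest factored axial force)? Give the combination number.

Combination 5

(S or R or Lr) → S = 353.99 kN; (S or Lr) → S = 353.99 kN.
(1) 1.4(234.61) = 328.45
(2) 1.35(234.61) + 1.6(26.42) + 0.2(353.99) = 316.72 + 42.27 + 70.80 = 429.79
(3) 1.3(234.61) + 1.4(391.10) + 0.6(353.99) = 1064.93
(4) 1.0(234.61) - 1.4(391.10) = 234.61 - 547.54 = -312.93
(5) 1.3(234.61) + 1.7(353.99) + 0.75(391.10) = 304.99 + 601.78 + 293.33 = 1200.10
(6) 1.4(234.61) + 0.75(160.45) + 0.75(26.42) + 0.75(153.57) = 583.78
The largest value is 1200.10 kN from combination 5.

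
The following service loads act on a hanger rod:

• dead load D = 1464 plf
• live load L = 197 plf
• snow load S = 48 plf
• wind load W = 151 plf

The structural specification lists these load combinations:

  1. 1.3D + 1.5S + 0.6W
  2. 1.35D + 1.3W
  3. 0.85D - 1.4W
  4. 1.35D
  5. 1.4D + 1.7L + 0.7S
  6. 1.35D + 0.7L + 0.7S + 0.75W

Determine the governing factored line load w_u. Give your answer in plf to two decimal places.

2418.10 plf

1. 1.3(1464) + 1.5(48) + 0.6(151) = 1903.20 + 72.00 + 90.60 = 2065.80
2. 1.35(1464) + 1.3(151) = 1976.40 + 196.30 = 2172.70
3. 0.85(1464) - 1.4(151) = 1244.40 - 211.40 = 1033.00
4. 1.35(1464) = 1976.40
5. 1.4(1464) + 1.7(197) + 0.7(48) = 2049.60 + 334.90 + 33.60 = 2418.10
6. 1.35(1464) + 0.7(197) + 0.7(48) + 0.75(151) = 1976.40 + 137.90 + 33.60 + 113.25 = 2261.15
Maximum is from combination 5.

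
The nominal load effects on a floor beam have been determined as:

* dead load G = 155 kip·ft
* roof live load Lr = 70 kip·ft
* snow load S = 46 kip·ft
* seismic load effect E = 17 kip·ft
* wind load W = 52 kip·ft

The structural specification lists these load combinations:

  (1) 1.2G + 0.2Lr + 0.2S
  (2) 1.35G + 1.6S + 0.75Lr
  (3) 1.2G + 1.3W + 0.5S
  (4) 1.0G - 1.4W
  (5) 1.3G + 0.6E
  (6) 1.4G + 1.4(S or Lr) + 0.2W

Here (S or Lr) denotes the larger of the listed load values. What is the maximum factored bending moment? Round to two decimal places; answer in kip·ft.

335.35 kip·ft

(S or Lr) → Lr = 70 kip·ft.
(1) 1.2(155) + 0.2(70) + 0.2(46) = 209.20
(2) 1.35(155) + 1.6(46) + 0.75(70) = 335.35
(3) 1.2(155) + 1.3(52) + 0.5(46) = 276.60
(4) 1.0(155) - 1.4(52) = 82.20
(5) 1.3(155) + 0.6(17) = 211.70
(6) 1.4(155) + 1.4(70) + 0.2(52) = 325.40
Combination 2 governs: M_u = 335.35 kip·ft.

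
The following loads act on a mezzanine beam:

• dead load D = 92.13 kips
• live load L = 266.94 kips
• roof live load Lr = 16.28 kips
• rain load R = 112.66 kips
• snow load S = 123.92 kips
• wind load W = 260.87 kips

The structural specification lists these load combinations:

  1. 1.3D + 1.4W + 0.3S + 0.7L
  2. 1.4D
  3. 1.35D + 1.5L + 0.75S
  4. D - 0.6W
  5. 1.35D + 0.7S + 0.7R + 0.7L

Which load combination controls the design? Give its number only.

1. 1.3(92.13) + 1.4(260.87) + 0.3(123.92) + 0.7(266.94) = 709.02
2. 1.4(92.13) = 128.98
3. 1.35(92.13) + 1.5(266.94) + 0.75(123.92) = 617.73
4. 1.0(92.13) - 0.6(260.87) = -64.39
5. 1.35(92.13) + 0.7(123.92) + 0.7(112.66) + 0.7(266.94) = 476.84
The largest value is 709.02 kips from combination 1.

Combination 1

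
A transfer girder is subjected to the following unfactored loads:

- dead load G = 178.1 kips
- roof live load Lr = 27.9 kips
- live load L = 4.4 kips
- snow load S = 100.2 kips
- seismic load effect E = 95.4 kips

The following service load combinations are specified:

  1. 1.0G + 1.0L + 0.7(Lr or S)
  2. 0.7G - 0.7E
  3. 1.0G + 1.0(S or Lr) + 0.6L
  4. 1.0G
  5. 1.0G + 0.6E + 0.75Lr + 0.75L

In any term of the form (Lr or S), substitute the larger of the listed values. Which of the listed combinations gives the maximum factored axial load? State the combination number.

Combination 3

(Lr or S) → S = 100.2 kips; (S or Lr) → S = 100.2 kips.
1. 1.0(178.1) + 1.0(4.4) + 0.7(100.2) = 178.10 + 4.40 + 70.14 = 252.64
2. 0.7(178.1) - 0.7(95.4) = 124.67 - 66.78 = 57.89
3. 1.0(178.1) + 1.0(100.2) + 0.6(4.4) = 178.10 + 100.20 + 2.64 = 280.94
4. 1.0(178.1) = 178.10
5. 1.0(178.1) + 0.6(95.4) + 0.75(27.9) + 0.75(4.4) = 178.10 + 57.24 + 20.93 + 3.30 = 259.57
The largest value is 280.94 kips from combination 3.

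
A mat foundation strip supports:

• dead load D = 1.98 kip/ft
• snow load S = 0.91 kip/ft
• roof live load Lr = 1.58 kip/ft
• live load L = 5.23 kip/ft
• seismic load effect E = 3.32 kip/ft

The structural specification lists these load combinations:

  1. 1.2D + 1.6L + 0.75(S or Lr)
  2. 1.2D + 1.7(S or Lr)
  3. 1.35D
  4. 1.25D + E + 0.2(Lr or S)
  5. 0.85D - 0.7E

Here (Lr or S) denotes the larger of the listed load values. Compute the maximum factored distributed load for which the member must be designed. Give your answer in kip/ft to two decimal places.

11.93 kip/ft

(S or Lr) → Lr = 1.58 kip/ft; (Lr or S) → Lr = 1.58 kip/ft.
1. 1.2(1.98) + 1.6(5.23) + 0.75(1.58) = 11.93
2. 1.2(1.98) + 1.7(1.58) = 5.06
3. 1.35(1.98) = 2.67
4. 1.25(1.98) + 1.0(3.32) + 0.2(1.58) = 6.11
5. 0.85(1.98) - 0.7(3.32) = 1.68 - 2.32 = -0.64
Combination 1 governs: w_u = 11.93 kip/ft.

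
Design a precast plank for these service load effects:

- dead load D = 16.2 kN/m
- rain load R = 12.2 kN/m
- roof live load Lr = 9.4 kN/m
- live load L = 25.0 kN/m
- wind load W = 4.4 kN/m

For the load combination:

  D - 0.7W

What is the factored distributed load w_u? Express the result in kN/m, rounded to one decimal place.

13.1 kN/m

1.0(16.2) - 0.7(4.4) = 13.1
w_u = 13.1 kN/m.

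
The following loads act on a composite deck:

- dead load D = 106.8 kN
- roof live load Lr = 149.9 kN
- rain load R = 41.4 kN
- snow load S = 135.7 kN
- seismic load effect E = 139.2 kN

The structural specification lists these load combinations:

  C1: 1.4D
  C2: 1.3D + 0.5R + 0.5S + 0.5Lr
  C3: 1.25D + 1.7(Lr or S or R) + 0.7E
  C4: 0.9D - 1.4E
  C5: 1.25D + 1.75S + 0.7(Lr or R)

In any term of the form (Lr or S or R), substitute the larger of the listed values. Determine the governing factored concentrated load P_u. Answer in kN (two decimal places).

485.77 kN

(Lr or S or R) → Lr = 149.9 kN; (Lr or R) → Lr = 149.9 kN.
C1: 1.4(106.8) = 149.52
C2: 1.3(106.8) + 0.5(41.4) + 0.5(135.7) + 0.5(149.9) = 138.84 + 20.70 + 67.85 + 74.95 = 302.34
C3: 1.25(106.8) + 1.7(149.9) + 0.7(139.2) = 133.50 + 254.83 + 97.44 = 485.77
C4: 0.9(106.8) - 1.4(139.2) = 96.12 - 194.88 = -98.76
C5: 1.25(106.8) + 1.75(135.7) + 0.7(149.9) = 133.50 + 237.48 + 104.93 = 475.91
Maximum is from combination 3.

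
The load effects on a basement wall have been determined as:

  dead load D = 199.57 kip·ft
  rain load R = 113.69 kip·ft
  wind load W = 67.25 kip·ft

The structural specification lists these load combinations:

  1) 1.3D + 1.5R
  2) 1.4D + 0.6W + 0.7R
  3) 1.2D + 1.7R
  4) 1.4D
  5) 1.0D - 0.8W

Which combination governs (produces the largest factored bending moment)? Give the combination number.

Combination 3

1) 1.3(199.57) + 1.5(113.69) = 259.44 + 170.54 = 429.98
2) 1.4(199.57) + 0.6(67.25) + 0.7(113.69) = 279.40 + 40.35 + 79.58 = 399.33
3) 1.2(199.57) + 1.7(113.69) = 432.76
4) 1.4(199.57) = 279.40
5) 1.0(199.57) - 0.8(67.25) = 199.57 - 53.80 = 145.77
The largest value is 432.76 kip·ft from combination 3.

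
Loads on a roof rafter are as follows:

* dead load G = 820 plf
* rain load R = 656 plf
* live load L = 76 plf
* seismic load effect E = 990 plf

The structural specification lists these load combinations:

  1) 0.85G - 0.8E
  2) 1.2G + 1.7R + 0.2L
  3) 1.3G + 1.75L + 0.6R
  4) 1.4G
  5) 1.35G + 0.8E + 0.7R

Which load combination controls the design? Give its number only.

Combination 5

1) 0.85(820) - 0.8(990) = 697.00 - 792.00 = -95.00
2) 1.2(820) + 1.7(656) + 0.2(76) = 984.00 + 1115.20 + 15.20 = 2114.40
3) 1.3(820) + 1.75(76) + 0.6(656) = 1066.00 + 133.00 + 393.60 = 1592.60
4) 1.4(820) = 1148.00
5) 1.35(820) + 0.8(990) + 0.7(656) = 1107.00 + 792.00 + 459.20 = 2358.20
The largest value is 2358.20 plf from combination 5.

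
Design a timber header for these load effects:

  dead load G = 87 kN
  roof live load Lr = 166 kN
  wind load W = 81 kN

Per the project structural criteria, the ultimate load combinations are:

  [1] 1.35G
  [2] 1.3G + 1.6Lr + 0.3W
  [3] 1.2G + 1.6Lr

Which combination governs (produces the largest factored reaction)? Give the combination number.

Combination 2

[1] 1.35(87) = 117.45
[2] 1.3(87) + 1.6(166) + 0.3(81) = 113.10 + 265.60 + 24.30 = 403.00
[3] 1.2(87) + 1.6(166) = 104.40 + 265.60 = 370.00
The largest value is 403.00 kN from combination 2.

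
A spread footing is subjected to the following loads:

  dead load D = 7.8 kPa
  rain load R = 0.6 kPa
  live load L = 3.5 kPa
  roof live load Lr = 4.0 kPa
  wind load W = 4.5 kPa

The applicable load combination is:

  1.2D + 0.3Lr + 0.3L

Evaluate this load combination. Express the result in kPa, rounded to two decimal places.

11.61 kPa

1.2(7.8) + 0.3(4.0) + 0.3(3.5) = 11.61
q_u = 11.61 kPa.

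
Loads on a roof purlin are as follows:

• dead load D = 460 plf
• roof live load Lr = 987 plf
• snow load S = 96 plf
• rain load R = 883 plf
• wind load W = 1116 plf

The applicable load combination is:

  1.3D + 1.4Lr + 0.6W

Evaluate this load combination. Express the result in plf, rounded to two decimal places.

1.3(460) + 1.4(987) + 0.6(1116) = 598.00 + 1381.80 + 669.60 = 2649.40
w_u = 2649.40 plf.

2649.40 plf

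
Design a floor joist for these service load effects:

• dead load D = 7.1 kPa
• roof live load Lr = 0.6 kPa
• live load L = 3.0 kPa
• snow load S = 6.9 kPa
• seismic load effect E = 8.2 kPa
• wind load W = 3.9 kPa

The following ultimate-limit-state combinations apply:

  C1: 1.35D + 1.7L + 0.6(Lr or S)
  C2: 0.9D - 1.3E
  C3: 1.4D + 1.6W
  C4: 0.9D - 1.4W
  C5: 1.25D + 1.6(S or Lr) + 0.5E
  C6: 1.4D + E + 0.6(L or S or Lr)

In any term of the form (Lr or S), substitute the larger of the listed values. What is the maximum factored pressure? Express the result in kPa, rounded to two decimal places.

24.02 kPa

(Lr or S) → S = 6.9 kPa; (S or Lr) → S = 6.9 kPa; (L or S or Lr) → S = 6.9 kPa.
C1: 1.35(7.1) + 1.7(3.0) + 0.6(6.9) = 9.59 + 5.10 + 4.14 = 18.83
C2: 0.9(7.1) - 1.3(8.2) = 6.39 - 10.66 = -4.27
C3: 1.4(7.1) + 1.6(3.9) = 9.94 + 6.24 = 16.18
C4: 0.9(7.1) - 1.4(3.9) = 6.39 - 5.46 = 0.93
C5: 1.25(7.1) + 1.6(6.9) + 0.5(8.2) = 8.88 + 11.04 + 4.10 = 24.02
C6: 1.4(7.1) + 1.0(8.2) + 0.6(6.9) = 9.94 + 8.20 + 4.14 = 22.28
Maximum is from combination 5.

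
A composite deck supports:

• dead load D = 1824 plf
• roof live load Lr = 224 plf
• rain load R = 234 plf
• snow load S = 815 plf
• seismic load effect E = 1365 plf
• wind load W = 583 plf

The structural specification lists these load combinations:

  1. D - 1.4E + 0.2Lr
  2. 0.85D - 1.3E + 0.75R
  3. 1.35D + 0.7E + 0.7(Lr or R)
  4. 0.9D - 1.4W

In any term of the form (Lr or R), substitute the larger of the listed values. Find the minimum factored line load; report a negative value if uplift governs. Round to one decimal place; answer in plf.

(Lr or R) → R = 234 plf.
1. 1.0(1824) - 1.4(1365) + 0.2(224) = 1824.0 - 1911.0 + 44.8 = -42.2
2. 0.85(1824) - 1.3(1365) + 0.75(234) = 1550.4 - 1774.5 + 175.5 = -48.6
3. 1.35(1824) + 0.7(1365) + 0.7(234) = 2462.4 + 955.5 + 163.8 = 3581.7
4. 0.9(1824) - 1.4(583) = 1641.6 - 816.2 = 825.4
Combination 2 gives the minimum: -48.6 plf.

-48.6 plf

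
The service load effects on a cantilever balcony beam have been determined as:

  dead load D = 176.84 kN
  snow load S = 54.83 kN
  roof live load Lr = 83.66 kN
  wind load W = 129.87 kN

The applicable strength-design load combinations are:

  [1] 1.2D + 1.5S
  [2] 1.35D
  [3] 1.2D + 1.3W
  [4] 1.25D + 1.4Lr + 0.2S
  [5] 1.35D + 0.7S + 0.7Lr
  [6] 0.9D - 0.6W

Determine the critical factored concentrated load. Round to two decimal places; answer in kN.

[1] 1.2(176.84) + 1.5(54.83) = 294.45
[2] 1.35(176.84) = 238.73
[3] 1.2(176.84) + 1.3(129.87) = 212.21 + 168.83 = 381.04
[4] 1.25(176.84) + 1.4(83.66) + 0.2(54.83) = 221.05 + 117.12 + 10.97 = 349.14
[5] 1.35(176.84) + 0.7(54.83) + 0.7(83.66) = 335.68
[6] 0.9(176.84) - 0.6(129.87) = 81.23
The controlling combination is 3, giving 381.04 kN.

381.04 kN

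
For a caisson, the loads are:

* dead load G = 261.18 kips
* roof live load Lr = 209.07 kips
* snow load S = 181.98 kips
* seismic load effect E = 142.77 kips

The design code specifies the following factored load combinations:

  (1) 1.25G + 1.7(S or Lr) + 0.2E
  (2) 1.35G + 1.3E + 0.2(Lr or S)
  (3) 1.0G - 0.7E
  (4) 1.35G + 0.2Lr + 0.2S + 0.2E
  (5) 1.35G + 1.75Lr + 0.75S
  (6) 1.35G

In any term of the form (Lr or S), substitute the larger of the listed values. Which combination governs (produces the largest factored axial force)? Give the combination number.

(S or Lr) → Lr = 209.07 kips; (Lr or S) → Lr = 209.07 kips.
(1) 1.25(261.18) + 1.7(209.07) + 0.2(142.77) = 326.48 + 355.42 + 28.55 = 710.45
(2) 1.35(261.18) + 1.3(142.77) + 0.2(209.07) = 580.01
(3) 1.0(261.18) - 0.7(142.77) = 261.18 - 99.94 = 161.24
(4) 1.35(261.18) + 0.2(209.07) + 0.2(181.98) + 0.2(142.77) = 459.36
(5) 1.35(261.18) + 1.75(209.07) + 0.75(181.98) = 352.59 + 365.87 + 136.49 = 854.95
(6) 1.35(261.18) = 352.59
The largest value is 854.95 kips from combination 5.

Combination 5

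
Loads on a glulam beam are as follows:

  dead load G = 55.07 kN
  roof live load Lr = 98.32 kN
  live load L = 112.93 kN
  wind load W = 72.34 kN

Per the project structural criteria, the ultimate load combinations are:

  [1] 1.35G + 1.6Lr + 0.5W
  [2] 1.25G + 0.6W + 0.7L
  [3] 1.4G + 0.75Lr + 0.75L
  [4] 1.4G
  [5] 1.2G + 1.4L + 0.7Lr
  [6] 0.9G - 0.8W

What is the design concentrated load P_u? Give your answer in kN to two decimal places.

293.01 kN

[1] 1.35(55.07) + 1.6(98.32) + 0.5(72.34) = 267.83
[2] 1.25(55.07) + 0.6(72.34) + 0.7(112.93) = 191.29
[3] 1.4(55.07) + 0.75(98.32) + 0.75(112.93) = 235.54
[4] 1.4(55.07) = 77.10
[5] 1.2(55.07) + 1.4(112.93) + 0.7(98.32) = 293.01
[6] 0.9(55.07) - 0.8(72.34) = -8.31
The controlling combination is 5, giving 293.01 kN.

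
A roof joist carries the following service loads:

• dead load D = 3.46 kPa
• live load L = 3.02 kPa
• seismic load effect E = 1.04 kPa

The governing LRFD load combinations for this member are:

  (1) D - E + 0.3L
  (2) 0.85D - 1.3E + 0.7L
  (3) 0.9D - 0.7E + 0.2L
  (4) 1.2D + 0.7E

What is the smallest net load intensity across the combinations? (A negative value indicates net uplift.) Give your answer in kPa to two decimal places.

(1) 1.0(3.46) - 1.0(1.04) + 0.3(3.02) = 3.33
(2) 0.85(3.46) - 1.3(1.04) + 0.7(3.02) = 3.70
(3) 0.9(3.46) - 0.7(1.04) + 0.2(3.02) = 2.99
(4) 1.2(3.46) + 0.7(1.04) = 4.88
Combination 3 gives the minimum: 2.99 kPa.

2.99 kPa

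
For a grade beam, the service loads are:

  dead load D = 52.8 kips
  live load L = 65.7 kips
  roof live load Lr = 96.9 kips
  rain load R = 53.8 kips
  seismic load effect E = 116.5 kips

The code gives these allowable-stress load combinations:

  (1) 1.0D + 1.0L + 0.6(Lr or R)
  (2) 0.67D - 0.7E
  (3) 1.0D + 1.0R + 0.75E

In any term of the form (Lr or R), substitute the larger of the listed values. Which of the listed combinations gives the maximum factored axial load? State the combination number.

Combination 3

(Lr or R) → Lr = 96.9 kips.
(1) 1.0(52.8) + 1.0(65.7) + 0.6(96.9) = 52.80 + 65.70 + 58.14 = 176.64
(2) 0.67(52.8) - 0.7(116.5) = 35.38 - 81.55 = -46.17
(3) 1.0(52.8) + 1.0(53.8) + 0.75(116.5) = 52.80 + 53.80 + 87.38 = 193.98
The largest value is 193.98 kips from combination 3.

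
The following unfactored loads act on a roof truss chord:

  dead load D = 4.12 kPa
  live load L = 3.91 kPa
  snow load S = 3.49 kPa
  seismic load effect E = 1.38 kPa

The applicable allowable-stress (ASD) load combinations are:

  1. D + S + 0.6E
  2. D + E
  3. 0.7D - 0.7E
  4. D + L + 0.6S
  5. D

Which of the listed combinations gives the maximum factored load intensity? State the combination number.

Combination 4

1. 1.0(4.12) + 1.0(3.49) + 0.6(1.38) = 4.12 + 3.49 + 0.83 = 8.44
2. 1.0(4.12) + 1.0(1.38) = 4.12 + 1.38 = 5.50
3. 0.7(4.12) - 0.7(1.38) = 1.92
4. 1.0(4.12) + 1.0(3.91) + 0.6(3.49) = 4.12 + 3.91 + 2.09 = 10.12
5. 1.0(4.12) = 4.12
The largest value is 10.12 kPa from combination 4.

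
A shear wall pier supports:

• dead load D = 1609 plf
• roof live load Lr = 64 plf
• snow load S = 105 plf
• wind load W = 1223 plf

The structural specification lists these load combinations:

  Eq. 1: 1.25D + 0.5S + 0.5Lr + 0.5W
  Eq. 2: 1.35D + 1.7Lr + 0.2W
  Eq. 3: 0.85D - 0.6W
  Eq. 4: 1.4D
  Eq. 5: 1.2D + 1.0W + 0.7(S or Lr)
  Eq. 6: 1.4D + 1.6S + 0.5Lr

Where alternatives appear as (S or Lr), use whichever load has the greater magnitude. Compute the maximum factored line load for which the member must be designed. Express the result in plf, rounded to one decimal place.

(S or Lr) → S = 105 plf.
Eq. 1: 1.25(1609) + 0.5(105) + 0.5(64) + 0.5(1223) = 2011.3 + 52.5 + 32.0 + 611.5 = 2707.3
Eq. 2: 1.35(1609) + 1.7(64) + 0.2(1223) = 2172.2 + 108.8 + 244.6 = 2525.6
Eq. 3: 0.85(1609) - 0.6(1223) = 1367.7 - 733.8 = 633.9
Eq. 4: 1.4(1609) = 2252.6
Eq. 5: 1.2(1609) + 1.0(1223) + 0.7(105) = 1930.8 + 1223.0 + 73.5 = 3227.3
Eq. 6: 1.4(1609) + 1.6(105) + 0.5(64) = 2252.6 + 168.0 + 32.0 = 2452.6
Combination 5 governs: w_u = 3227.3 plf.

3227.3 plf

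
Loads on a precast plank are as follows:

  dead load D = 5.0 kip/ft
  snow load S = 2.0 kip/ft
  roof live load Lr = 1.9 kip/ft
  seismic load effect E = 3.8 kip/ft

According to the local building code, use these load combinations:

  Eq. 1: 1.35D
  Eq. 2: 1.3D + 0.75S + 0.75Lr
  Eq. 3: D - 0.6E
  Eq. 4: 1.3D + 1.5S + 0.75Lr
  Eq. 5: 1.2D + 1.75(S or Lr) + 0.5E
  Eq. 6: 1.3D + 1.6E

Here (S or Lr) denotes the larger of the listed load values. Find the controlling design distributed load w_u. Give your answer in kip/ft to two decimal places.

(S or Lr) → S = 2.0 kip/ft.
Eq. 1: 1.35(5.0) = 6.75
Eq. 2: 1.3(5.0) + 0.75(2.0) + 0.75(1.9) = 6.50 + 1.50 + 1.43 = 9.43
Eq. 3: 1.0(5.0) - 0.6(3.8) = 5.00 - 2.28 = 2.72
Eq. 4: 1.3(5.0) + 1.5(2.0) + 0.75(1.9) = 6.50 + 3.00 + 1.43 = 10.93
Eq. 5: 1.2(5.0) + 1.75(2.0) + 0.5(3.8) = 6.00 + 3.50 + 1.90 = 11.40
Eq. 6: 1.3(5.0) + 1.6(3.8) = 6.50 + 6.08 = 12.58
Combination 6 governs: w_u = 12.58 kip/ft.

12.58 kip/ft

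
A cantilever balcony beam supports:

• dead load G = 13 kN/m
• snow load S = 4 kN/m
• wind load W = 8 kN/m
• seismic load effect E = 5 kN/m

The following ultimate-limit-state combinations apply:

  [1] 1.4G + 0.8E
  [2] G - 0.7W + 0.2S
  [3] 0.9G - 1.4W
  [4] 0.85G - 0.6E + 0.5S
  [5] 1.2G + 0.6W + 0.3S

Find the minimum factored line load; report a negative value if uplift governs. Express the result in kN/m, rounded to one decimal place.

0.5 kN/m

[1] 1.4(13) + 0.8(5) = 18.2 + 4.0 = 22.2
[2] 1.0(13) - 0.7(8) + 0.2(4) = 13.0 - 5.6 + 0.8 = 8.2
[3] 0.9(13) - 1.4(8) = 11.7 - 11.2 = 0.5
[4] 0.85(13) - 0.6(5) + 0.5(4) = 11.1 - 3.0 + 2.0 = 10.1
[5] 1.2(13) + 0.6(8) + 0.3(4) = 15.6 + 4.8 + 1.2 = 21.6
Combination 3 gives the minimum: 0.5 kN/m.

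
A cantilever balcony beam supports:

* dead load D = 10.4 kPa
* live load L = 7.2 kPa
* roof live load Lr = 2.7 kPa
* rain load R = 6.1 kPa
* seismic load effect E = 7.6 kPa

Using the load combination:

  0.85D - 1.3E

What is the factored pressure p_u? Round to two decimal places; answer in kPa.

0.85(10.4) - 1.3(7.6) = 8.84 - 9.88 = -1.04
p_u = -1.04 kPa.

-1.04 kPa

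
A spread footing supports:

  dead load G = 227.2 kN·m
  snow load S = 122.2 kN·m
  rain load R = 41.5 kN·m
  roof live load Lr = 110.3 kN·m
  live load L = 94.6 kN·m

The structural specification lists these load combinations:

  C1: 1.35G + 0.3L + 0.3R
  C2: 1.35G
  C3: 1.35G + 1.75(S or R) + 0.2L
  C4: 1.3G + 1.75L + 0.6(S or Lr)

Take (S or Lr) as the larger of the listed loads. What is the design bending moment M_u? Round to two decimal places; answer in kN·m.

539.49 kN·m

(S or R) → S = 122.2 kN·m; (S or Lr) → S = 122.2 kN·m.
C1: 1.35(227.2) + 0.3(94.6) + 0.3(41.5) = 306.72 + 28.38 + 12.45 = 347.55
C2: 1.35(227.2) = 306.72
C3: 1.35(227.2) + 1.75(122.2) + 0.2(94.6) = 306.72 + 213.85 + 18.92 = 539.49
C4: 1.3(227.2) + 1.75(94.6) + 0.6(122.2) = 295.36 + 165.55 + 73.32 = 534.23
The controlling combination is 3, giving 539.49 kN·m.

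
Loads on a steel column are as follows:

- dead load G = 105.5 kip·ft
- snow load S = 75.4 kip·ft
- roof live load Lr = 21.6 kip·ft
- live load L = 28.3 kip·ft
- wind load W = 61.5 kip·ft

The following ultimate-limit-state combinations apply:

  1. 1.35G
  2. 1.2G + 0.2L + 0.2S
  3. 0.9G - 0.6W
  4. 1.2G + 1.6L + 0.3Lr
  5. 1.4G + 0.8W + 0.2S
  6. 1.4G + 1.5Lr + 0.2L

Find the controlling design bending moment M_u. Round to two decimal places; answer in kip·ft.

1. 1.35(105.5) = 142.43
2. 1.2(105.5) + 0.2(28.3) + 0.2(75.4) = 126.60 + 5.66 + 15.08 = 147.34
3. 0.9(105.5) - 0.6(61.5) = 94.95 - 36.90 = 58.05
4. 1.2(105.5) + 1.6(28.3) + 0.3(21.6) = 126.60 + 45.28 + 6.48 = 178.36
5. 1.4(105.5) + 0.8(61.5) + 0.2(75.4) = 147.70 + 49.20 + 15.08 = 211.98
6. 1.4(105.5) + 1.5(21.6) + 0.2(28.3) = 147.70 + 32.40 + 5.66 = 185.76
Combination 5 governs: M_u = 211.98 kip·ft.

211.98 kip·ft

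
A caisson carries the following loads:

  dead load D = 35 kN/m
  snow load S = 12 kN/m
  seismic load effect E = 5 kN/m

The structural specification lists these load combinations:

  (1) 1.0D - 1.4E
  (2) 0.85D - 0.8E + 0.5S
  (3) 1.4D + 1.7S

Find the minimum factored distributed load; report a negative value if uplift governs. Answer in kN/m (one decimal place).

28.0 kN/m

(1) 1.0(35) - 1.4(5) = 28.0
(2) 0.85(35) - 0.8(5) + 0.5(12) = 31.8
(3) 1.4(35) + 1.7(12) = 69.4
Combination 1 gives the minimum: 28.0 kN/m.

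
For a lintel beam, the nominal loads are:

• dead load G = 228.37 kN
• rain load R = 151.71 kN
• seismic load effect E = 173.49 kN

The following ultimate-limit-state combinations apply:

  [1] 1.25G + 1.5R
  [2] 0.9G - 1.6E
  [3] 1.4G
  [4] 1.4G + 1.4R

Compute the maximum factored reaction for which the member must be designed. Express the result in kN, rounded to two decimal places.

[1] 1.25(228.37) + 1.5(151.71) = 285.46 + 227.57 = 513.03
[2] 0.9(228.37) - 1.6(173.49) = 205.53 - 277.58 = -72.05
[3] 1.4(228.37) = 319.72
[4] 1.4(228.37) + 1.4(151.71) = 319.72 + 212.39 = 532.11
Maximum is from combination 4.

532.11 kN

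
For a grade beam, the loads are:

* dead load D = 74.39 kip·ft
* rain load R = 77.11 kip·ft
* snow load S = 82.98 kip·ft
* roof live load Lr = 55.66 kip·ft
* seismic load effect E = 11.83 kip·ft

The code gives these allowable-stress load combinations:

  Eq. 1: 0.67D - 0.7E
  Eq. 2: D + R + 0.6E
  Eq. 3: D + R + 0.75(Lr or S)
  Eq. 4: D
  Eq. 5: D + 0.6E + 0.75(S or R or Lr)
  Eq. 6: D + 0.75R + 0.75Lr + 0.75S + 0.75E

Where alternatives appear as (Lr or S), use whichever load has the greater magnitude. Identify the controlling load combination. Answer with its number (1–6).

(Lr or S) → S = 82.98 kip·ft; (S or R or Lr) → S = 82.98 kip·ft.
Eq. 1: 0.67(74.39) - 0.7(11.83) = 41.56
Eq. 2: 1.0(74.39) + 1.0(77.11) + 0.6(11.83) = 158.60
Eq. 3: 1.0(74.39) + 1.0(77.11) + 0.75(82.98) = 213.74
Eq. 4: 1.0(74.39) = 74.39
Eq. 5: 1.0(74.39) + 0.6(11.83) + 0.75(82.98) = 143.72
Eq. 6: 1.0(74.39) + 0.75(77.11) + 0.75(55.66) + 0.75(82.98) + 0.75(11.83) = 245.08
The largest value is 245.08 kip·ft from combination 6.

Combination 6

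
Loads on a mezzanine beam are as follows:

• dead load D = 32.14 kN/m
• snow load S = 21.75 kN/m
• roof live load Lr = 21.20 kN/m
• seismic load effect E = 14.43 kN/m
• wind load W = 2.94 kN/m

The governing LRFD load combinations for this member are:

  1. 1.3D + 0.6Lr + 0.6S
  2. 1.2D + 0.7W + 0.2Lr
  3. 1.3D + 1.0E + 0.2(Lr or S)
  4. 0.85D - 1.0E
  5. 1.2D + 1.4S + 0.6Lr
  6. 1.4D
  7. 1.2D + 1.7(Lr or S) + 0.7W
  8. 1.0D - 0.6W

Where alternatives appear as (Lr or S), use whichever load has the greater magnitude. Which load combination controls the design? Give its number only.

(Lr or S) → S = 21.75 kN/m.
1. 1.3(32.14) + 0.6(21.20) + 0.6(21.75) = 67.55
2. 1.2(32.14) + 0.7(2.94) + 0.2(21.20) = 44.87
3. 1.3(32.14) + 1.0(14.43) + 0.2(21.75) = 60.56
4. 0.85(32.14) - 1.0(14.43) = 12.89
5. 1.2(32.14) + 1.4(21.75) + 0.6(21.20) = 81.74
6. 1.4(32.14) = 45.00
7. 1.2(32.14) + 1.7(21.75) + 0.7(2.94) = 77.60
8. 1.0(32.14) - 0.6(2.94) = 30.38
The largest value is 81.74 kN/m from combination 5.

Combination 5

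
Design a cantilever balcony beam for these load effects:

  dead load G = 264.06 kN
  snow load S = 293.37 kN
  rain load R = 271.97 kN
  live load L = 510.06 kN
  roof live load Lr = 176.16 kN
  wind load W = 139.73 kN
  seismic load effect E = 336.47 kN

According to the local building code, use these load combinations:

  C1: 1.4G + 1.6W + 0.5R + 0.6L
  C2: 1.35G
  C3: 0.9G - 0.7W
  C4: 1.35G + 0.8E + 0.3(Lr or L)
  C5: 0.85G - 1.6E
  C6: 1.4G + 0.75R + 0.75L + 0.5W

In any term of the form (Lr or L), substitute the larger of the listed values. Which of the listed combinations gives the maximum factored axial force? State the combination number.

Combination 1

(Lr or L) → L = 510.06 kN.
C1: 1.4(264.06) + 1.6(139.73) + 0.5(271.97) + 0.6(510.06) = 1035.27
C2: 1.35(264.06) = 356.48
C3: 0.9(264.06) - 0.7(139.73) = 139.84
C4: 1.35(264.06) + 0.8(336.47) + 0.3(510.06) = 778.68
C5: 0.85(264.06) - 1.6(336.47) = -313.90
C6: 1.4(264.06) + 0.75(271.97) + 0.75(510.06) + 0.5(139.73) = 1026.07
The largest value is 1035.27 kN from combination 1.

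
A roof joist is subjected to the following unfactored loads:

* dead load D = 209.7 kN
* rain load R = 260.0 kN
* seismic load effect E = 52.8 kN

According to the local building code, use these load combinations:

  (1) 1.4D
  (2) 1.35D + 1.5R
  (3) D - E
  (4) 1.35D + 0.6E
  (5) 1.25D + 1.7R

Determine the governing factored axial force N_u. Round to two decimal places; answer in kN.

704.13 kN

(1) 1.4(209.7) = 293.58
(2) 1.35(209.7) + 1.5(260.0) = 673.10
(3) 1.0(209.7) - 1.0(52.8) = 156.90
(4) 1.35(209.7) + 0.6(52.8) = 314.78
(5) 1.25(209.7) + 1.7(260.0) = 704.13
Combination 5 governs: N_u = 704.13 kN.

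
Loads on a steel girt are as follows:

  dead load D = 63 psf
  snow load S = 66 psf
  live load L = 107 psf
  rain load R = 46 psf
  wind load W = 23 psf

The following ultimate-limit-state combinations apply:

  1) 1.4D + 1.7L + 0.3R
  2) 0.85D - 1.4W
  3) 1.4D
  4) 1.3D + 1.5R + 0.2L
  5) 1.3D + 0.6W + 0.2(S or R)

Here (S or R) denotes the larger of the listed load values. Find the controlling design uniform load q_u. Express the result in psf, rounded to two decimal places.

283.90 psf

(S or R) → S = 66 psf.
1) 1.4(63) + 1.7(107) + 0.3(46) = 88.20 + 181.90 + 13.80 = 283.90
2) 0.85(63) - 1.4(23) = 53.55 - 32.20 = 21.35
3) 1.4(63) = 88.20
4) 1.3(63) + 1.5(46) + 0.2(107) = 81.90 + 69.00 + 21.40 = 172.30
5) 1.3(63) + 0.6(23) + 0.2(66) = 81.90 + 13.80 + 13.20 = 108.90
Combination 1 governs: q_u = 283.90 psf.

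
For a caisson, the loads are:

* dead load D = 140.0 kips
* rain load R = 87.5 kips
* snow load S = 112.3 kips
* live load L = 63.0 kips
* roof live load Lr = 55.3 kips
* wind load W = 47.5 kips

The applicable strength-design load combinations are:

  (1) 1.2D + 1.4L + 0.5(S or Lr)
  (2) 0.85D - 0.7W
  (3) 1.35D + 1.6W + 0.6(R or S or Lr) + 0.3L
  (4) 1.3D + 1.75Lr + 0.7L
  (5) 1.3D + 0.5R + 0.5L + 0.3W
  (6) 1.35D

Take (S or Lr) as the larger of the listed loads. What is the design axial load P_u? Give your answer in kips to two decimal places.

(S or Lr) → S = 112.3 kips; (R or S or Lr) → S = 112.3 kips.
(1) 1.2(140.0) + 1.4(63.0) + 0.5(112.3) = 168.00 + 88.20 + 56.15 = 312.35
(2) 0.85(140.0) - 0.7(47.5) = 119.00 - 33.25 = 85.75
(3) 1.35(140.0) + 1.6(47.5) + 0.6(112.3) + 0.3(63.0) = 189.00 + 76.00 + 67.38 + 18.90 = 351.28
(4) 1.3(140.0) + 1.75(55.3) + 0.7(63.0) = 182.00 + 96.78 + 44.10 = 322.88
(5) 1.3(140.0) + 0.5(87.5) + 0.5(63.0) + 0.3(47.5) = 182.00 + 43.75 + 31.50 + 14.25 = 271.50
(6) 1.35(140.0) = 189.00
Combination 3 governs: P_u = 351.28 kips.

351.28 kips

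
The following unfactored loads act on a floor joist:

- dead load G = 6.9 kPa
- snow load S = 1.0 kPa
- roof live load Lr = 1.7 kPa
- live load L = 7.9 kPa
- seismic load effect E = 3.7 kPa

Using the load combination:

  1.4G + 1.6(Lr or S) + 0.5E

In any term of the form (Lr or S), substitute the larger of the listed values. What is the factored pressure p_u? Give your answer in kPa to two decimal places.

14.23 kPa

(Lr or S) → Lr = 1.7 kPa.
1.4(6.9) + 1.6(1.7) + 0.5(3.7) = 14.23
p_u = 14.23 kPa.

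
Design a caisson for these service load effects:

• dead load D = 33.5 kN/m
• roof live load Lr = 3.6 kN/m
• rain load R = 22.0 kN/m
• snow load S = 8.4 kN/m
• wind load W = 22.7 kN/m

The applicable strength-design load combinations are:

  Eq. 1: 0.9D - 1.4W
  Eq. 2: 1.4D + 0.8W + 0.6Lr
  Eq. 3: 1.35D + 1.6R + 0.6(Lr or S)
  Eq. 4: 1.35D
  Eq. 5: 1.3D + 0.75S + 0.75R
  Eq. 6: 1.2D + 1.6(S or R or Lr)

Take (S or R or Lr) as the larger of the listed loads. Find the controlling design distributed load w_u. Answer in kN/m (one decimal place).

85.5 kN/m

(Lr or S) → S = 8.4 kN/m; (S or R or Lr) → R = 22.0 kN/m.
Eq. 1: 0.9(33.5) - 1.4(22.7) = 30.2 - 31.8 = -1.6
Eq. 2: 1.4(33.5) + 0.8(22.7) + 0.6(3.6) = 67.2
Eq. 3: 1.35(33.5) + 1.6(22.0) + 0.6(8.4) = 85.5
Eq. 4: 1.35(33.5) = 45.2
Eq. 5: 1.3(33.5) + 0.75(8.4) + 0.75(22.0) = 43.6 + 6.3 + 16.5 = 66.4
Eq. 6: 1.2(33.5) + 1.6(22.0) = 40.2 + 35.2 = 75.4
The controlling combination is 3, giving 85.5 kN/m.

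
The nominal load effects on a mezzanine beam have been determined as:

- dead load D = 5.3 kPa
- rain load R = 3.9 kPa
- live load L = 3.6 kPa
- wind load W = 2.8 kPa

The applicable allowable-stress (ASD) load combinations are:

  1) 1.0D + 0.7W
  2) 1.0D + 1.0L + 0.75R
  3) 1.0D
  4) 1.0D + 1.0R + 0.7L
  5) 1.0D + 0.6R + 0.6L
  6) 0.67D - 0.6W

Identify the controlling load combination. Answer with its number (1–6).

1) 1.0(5.3) + 0.7(2.8) = 7.3
2) 1.0(5.3) + 1.0(3.6) + 0.75(3.9) = 11.8
3) 1.0(5.3) = 5.3
4) 1.0(5.3) + 1.0(3.9) + 0.7(3.6) = 11.7
5) 1.0(5.3) + 0.6(3.9) + 0.6(3.6) = 9.8
6) 0.67(5.3) - 0.6(2.8) = 1.9
The largest value is 11.8 kPa from combination 2.

Combination 2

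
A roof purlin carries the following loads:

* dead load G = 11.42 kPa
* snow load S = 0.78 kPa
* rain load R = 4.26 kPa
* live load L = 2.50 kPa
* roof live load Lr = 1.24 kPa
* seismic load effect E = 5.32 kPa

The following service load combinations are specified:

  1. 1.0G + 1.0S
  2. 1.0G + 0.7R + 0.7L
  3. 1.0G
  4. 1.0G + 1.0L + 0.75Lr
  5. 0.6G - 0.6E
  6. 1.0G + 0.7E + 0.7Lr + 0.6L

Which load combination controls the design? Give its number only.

1. 1.0(11.42) + 1.0(0.78) = 11.42 + 0.78 = 12.20
2. 1.0(11.42) + 0.7(4.26) + 0.7(2.50) = 11.42 + 2.98 + 1.75 = 16.15
3. 1.0(11.42) = 11.42
4. 1.0(11.42) + 1.0(2.50) + 0.75(1.24) = 11.42 + 2.50 + 0.93 = 14.85
5. 0.6(11.42) - 0.6(5.32) = 6.85 - 3.19 = 3.66
6. 1.0(11.42) + 0.7(5.32) + 0.7(1.24) + 0.6(2.50) = 11.42 + 3.72 + 0.87 + 1.50 = 17.51
The largest value is 17.51 kPa from combination 6.

Combination 6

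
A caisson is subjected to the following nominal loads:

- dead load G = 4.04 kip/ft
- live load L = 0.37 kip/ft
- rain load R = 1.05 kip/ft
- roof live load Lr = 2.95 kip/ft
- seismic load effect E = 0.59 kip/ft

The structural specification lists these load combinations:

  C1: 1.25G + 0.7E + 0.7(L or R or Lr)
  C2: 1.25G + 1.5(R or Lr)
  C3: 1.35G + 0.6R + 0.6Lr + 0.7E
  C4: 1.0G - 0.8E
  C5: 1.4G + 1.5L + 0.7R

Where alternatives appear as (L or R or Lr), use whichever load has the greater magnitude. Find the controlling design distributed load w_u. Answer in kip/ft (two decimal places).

9.48 kip/ft

(L or R or Lr) → Lr = 2.95 kip/ft; (R or Lr) → Lr = 2.95 kip/ft.
C1: 1.25(4.04) + 0.7(0.59) + 0.7(2.95) = 5.05 + 0.41 + 2.07 = 7.53
C2: 1.25(4.04) + 1.5(2.95) = 5.05 + 4.43 = 9.48
C3: 1.35(4.04) + 0.6(1.05) + 0.6(2.95) + 0.7(0.59) = 8.27
C4: 1.0(4.04) - 0.8(0.59) = 4.04 - 0.47 = 3.57
C5: 1.4(4.04) + 1.5(0.37) + 0.7(1.05) = 6.95
Combination 2 governs: w_u = 9.48 kip/ft.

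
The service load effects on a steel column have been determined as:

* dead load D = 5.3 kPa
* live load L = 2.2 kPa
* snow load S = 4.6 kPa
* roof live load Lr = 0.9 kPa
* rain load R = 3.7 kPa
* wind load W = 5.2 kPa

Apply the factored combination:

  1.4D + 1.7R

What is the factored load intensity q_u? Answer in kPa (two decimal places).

13.71 kPa

1.4(5.3) + 1.7(3.7) = 13.71
q_u = 13.71 kPa.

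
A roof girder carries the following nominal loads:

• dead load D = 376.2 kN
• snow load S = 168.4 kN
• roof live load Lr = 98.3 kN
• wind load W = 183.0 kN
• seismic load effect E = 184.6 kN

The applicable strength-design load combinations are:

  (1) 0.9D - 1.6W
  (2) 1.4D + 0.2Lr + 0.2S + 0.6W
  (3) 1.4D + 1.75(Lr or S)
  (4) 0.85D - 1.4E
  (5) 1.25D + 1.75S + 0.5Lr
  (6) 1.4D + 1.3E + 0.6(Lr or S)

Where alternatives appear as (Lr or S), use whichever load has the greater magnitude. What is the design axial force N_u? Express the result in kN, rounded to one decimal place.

(Lr or S) → S = 168.4 kN.
(1) 0.9(376.2) - 1.6(183.0) = 45.8
(2) 1.4(376.2) + 0.2(98.3) + 0.2(168.4) + 0.6(183.0) = 689.8
(3) 1.4(376.2) + 1.75(168.4) = 821.4
(4) 0.85(376.2) - 1.4(184.6) = 61.3
(5) 1.25(376.2) + 1.75(168.4) + 0.5(98.3) = 814.1
(6) 1.4(376.2) + 1.3(184.6) + 0.6(168.4) = 867.7
Combination 6 governs: N_u = 867.7 kN.

867.7 kN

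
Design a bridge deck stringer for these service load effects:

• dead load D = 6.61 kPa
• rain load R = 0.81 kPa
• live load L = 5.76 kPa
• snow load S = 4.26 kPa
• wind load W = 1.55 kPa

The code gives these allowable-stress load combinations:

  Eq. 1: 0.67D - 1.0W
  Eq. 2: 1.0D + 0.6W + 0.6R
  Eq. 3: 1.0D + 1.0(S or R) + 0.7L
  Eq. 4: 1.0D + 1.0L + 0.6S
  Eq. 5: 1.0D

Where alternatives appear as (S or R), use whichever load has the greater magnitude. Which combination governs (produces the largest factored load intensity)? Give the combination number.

(S or R) → S = 4.26 kPa.
Eq. 1: 0.67(6.61) - 1.0(1.55) = 4.43 - 1.55 = 2.88
Eq. 2: 1.0(6.61) + 0.6(1.55) + 0.6(0.81) = 6.61 + 0.93 + 0.49 = 8.03
Eq. 3: 1.0(6.61) + 1.0(4.26) + 0.7(5.76) = 6.61 + 4.26 + 4.03 = 14.90
Eq. 4: 1.0(6.61) + 1.0(5.76) + 0.6(4.26) = 6.61 + 5.76 + 2.56 = 14.93
Eq. 5: 1.0(6.61) = 6.61
The largest value is 14.93 kPa from combination 4.

Combination 4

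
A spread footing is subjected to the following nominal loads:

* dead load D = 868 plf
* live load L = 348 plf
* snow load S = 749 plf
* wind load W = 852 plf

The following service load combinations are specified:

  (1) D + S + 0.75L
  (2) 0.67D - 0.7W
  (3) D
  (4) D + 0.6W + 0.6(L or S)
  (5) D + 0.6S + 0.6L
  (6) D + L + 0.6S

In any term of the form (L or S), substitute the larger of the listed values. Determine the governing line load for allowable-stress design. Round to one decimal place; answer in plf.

1878.0 plf

(L or S) → S = 749 plf.
(1) 1.0(868) + 1.0(749) + 0.75(348) = 868.0 + 749.0 + 261.0 = 1878.0
(2) 0.67(868) - 0.7(852) = 581.6 - 596.4 = -14.8
(3) 1.0(868) = 868.0
(4) 1.0(868) + 0.6(852) + 0.6(749) = 868.0 + 511.2 + 449.4 = 1828.6
(5) 1.0(868) + 0.6(749) + 0.6(348) = 868.0 + 449.4 + 208.8 = 1526.2
(6) 1.0(868) + 1.0(348) + 0.6(749) = 868.0 + 348.0 + 449.4 = 1665.4
Combination 1 governs: w = 1878.0 plf.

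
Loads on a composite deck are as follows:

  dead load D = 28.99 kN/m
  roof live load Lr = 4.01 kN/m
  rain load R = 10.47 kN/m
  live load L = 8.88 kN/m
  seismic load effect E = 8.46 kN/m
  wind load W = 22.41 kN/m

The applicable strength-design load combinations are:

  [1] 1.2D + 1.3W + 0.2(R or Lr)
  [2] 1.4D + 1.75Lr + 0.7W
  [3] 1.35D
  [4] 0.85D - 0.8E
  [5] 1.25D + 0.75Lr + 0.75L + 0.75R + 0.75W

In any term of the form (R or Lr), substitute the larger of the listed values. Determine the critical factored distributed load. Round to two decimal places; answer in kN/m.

70.57 kN/m

(R or Lr) → R = 10.47 kN/m.
[1] 1.2(28.99) + 1.3(22.41) + 0.2(10.47) = 66.02
[2] 1.4(28.99) + 1.75(4.01) + 0.7(22.41) = 63.29
[3] 1.35(28.99) = 39.14
[4] 0.85(28.99) - 0.8(8.46) = 24.64 - 6.77 = 17.87
[5] 1.25(28.99) + 0.75(4.01) + 0.75(8.88) + 0.75(10.47) + 0.75(22.41) = 36.24 + 3.01 + 6.66 + 7.85 + 16.81 = 70.57
Maximum is from combination 5.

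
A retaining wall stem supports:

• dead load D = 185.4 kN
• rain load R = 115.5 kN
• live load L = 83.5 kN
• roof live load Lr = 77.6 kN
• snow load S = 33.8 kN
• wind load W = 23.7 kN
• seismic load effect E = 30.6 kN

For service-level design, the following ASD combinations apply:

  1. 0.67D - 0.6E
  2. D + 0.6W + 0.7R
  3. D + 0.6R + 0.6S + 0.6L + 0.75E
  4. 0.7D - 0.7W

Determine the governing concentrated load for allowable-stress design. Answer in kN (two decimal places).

348.03 kN

1. 0.67(185.4) - 0.6(30.6) = 124.22 - 18.36 = 105.86
2. 1.0(185.4) + 0.6(23.7) + 0.7(115.5) = 185.40 + 14.22 + 80.85 = 280.47
3. 1.0(185.4) + 0.6(115.5) + 0.6(33.8) + 0.6(83.5) + 0.75(30.6) = 185.40 + 69.30 + 20.28 + 50.10 + 22.95 = 348.03
4. 0.7(185.4) - 0.7(23.7) = 129.78 - 16.59 = 113.19
Maximum is from combination 3.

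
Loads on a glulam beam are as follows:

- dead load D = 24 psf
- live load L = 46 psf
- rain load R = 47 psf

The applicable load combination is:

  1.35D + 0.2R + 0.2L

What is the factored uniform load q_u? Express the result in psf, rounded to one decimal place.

51.0 psf

1.35(24) + 0.2(47) + 0.2(46) = 32.4 + 9.4 + 9.2 = 51.0
q_u = 51.0 psf.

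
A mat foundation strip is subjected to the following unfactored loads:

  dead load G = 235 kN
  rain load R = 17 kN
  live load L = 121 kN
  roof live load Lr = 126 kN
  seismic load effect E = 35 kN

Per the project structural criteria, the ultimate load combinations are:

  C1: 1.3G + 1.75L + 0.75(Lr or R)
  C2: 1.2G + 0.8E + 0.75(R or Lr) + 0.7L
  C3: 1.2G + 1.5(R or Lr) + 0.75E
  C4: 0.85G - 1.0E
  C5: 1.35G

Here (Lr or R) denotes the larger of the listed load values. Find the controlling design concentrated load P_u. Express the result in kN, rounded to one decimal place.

611.8 kN

(Lr or R) → Lr = 126 kN; (R or Lr) → Lr = 126 kN.
C1: 1.3(235) + 1.75(121) + 0.75(126) = 305.5 + 211.8 + 94.5 = 611.8
C2: 1.2(235) + 0.8(35) + 0.75(126) + 0.7(121) = 282.0 + 28.0 + 94.5 + 84.7 = 489.2
C3: 1.2(235) + 1.5(126) + 0.75(35) = 282.0 + 189.0 + 26.3 = 497.3
C4: 0.85(235) - 1.0(35) = 199.8 - 35.0 = 164.8
C5: 1.35(235) = 317.3
The controlling combination is 1, giving 611.8 kN.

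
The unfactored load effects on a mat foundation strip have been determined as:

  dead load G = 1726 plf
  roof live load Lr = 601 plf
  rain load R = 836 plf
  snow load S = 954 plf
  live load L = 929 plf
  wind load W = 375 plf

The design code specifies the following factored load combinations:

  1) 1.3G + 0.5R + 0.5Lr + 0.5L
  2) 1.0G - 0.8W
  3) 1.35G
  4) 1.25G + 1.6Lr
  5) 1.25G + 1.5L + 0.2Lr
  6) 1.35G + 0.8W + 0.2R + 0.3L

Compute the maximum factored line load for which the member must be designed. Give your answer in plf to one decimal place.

1) 1.3(1726) + 0.5(836) + 0.5(601) + 0.5(929) = 2243.8 + 418.0 + 300.5 + 464.5 = 3426.8
2) 1.0(1726) - 0.8(375) = 1726.0 - 300.0 = 1426.0
3) 1.35(1726) = 2330.1
4) 1.25(1726) + 1.6(601) = 2157.5 + 961.6 = 3119.1
5) 1.25(1726) + 1.5(929) + 0.2(601) = 2157.5 + 1393.5 + 120.2 = 3671.2
6) 1.35(1726) + 0.8(375) + 0.2(836) + 0.3(929) = 2330.1 + 300.0 + 167.2 + 278.7 = 3076.0
Maximum is from combination 5.

3671.2 plf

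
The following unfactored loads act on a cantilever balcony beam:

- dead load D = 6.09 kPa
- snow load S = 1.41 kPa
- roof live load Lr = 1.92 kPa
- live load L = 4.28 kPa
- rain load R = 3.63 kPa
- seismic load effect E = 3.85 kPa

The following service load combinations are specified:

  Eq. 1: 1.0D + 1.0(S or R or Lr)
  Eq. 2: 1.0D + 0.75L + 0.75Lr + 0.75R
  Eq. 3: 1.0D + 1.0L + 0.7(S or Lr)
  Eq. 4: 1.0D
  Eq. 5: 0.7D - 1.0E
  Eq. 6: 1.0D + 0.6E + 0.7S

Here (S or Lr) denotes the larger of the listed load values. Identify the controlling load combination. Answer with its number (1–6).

(S or R or Lr) → R = 3.63 kPa; (S or Lr) → Lr = 1.92 kPa.
Eq. 1: 1.0(6.09) + 1.0(3.63) = 6.09 + 3.63 = 9.72
Eq. 2: 1.0(6.09) + 0.75(4.28) + 0.75(1.92) + 0.75(3.63) = 6.09 + 3.21 + 1.44 + 2.72 = 13.46
Eq. 3: 1.0(6.09) + 1.0(4.28) + 0.7(1.92) = 6.09 + 4.28 + 1.34 = 11.71
Eq. 4: 1.0(6.09) = 6.09
Eq. 5: 0.7(6.09) - 1.0(3.85) = 4.26 - 3.85 = 0.41
Eq. 6: 1.0(6.09) + 0.6(3.85) + 0.7(1.41) = 6.09 + 2.31 + 0.99 = 9.39
The largest value is 13.46 kPa from combination 2.

Combination 2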